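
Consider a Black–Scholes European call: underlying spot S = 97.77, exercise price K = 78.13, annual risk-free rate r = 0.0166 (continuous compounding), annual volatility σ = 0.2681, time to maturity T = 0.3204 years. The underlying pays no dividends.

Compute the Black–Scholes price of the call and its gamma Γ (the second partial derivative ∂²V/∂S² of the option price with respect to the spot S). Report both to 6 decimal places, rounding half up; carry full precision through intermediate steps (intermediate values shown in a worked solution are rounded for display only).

σ√T = 0.2681·√0.3204 = 0.151755
d₁ = (ln(S/K) + (r+σ²/2)T) / (σ√T) = (ln(97.77/78.13) + (0.0166+0.2681²/2)·0.3204) / 0.151755 = (0.224244 + 0.016833) / 0.151755 = 1.588594
d₂ = d₁ − σ√T = 1.588594 − 0.151755 = 1.436839
e^{−rT} = e^{−0.0166·0.3204} = 0.994695
N(d₁) = 0.943924,  N(d₂) = 0.924618
Call price V = S·N(d₁) − K·e^{−rT}·N(d₂) = 92.287445 − 71.857213 = 20.430232
φ(d₁) = (1/√(2π))·e^{−d₁²/2} = 0.112956
Γ = φ(d₁) / (S·σ·√T) = 0.007613

price = 20.430232
Γ = 0.007613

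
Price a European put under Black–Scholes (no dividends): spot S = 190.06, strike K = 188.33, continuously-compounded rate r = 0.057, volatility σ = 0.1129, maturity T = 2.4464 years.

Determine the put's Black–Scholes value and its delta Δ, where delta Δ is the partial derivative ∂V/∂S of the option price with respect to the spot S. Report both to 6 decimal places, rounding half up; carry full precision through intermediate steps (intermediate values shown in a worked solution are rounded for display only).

price = 3.471452
Δ = -0.176252

σ√T = 0.1129·√2.4464 = 0.176587
d₁ = (ln(S/K) + (r+σ²/2)T) / (σ√T) = (ln(190.06/188.33) + (0.057+0.1129²/2)·2.4464) / 0.176587 = (0.009144 + 0.155036) / 0.176587 = 0.929744
d₂ = d₁ − σ√T = 0.929744 − 0.176587 = 0.753157
e^{−rT} = e^{−0.057·2.4464} = 0.869841
N(−d₁) = 0.176252,  N(−d₂) = 0.225678
Put price V = K·e^{−rT}·N(−d₂) − S·N(−d₁) = 36.969882 − 33.498430 = 3.471452
Δ = −N(−d₁) = -0.176252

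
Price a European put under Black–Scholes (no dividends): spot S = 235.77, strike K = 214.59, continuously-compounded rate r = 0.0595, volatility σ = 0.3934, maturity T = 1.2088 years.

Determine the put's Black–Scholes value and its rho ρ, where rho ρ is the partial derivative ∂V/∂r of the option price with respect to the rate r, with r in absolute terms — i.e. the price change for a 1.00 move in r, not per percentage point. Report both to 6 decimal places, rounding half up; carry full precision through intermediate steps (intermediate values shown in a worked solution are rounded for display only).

price = 21.908035
ρ = -104.627769

σ√T = 0.3934·√1.2088 = 0.432525
d₁ = (ln(S/K) + (r+σ²/2)T) / (σ√T) = (ln(235.77/214.59) + (0.0595+0.3934²/2)·1.2088) / 0.432525 = (0.094128 + 0.165463) / 0.432525 = 0.600173
d₂ = d₁ − σ√T = 0.600173 − 0.432525 = 0.167648
e^{−rT} = e^{−0.0595·1.2088} = 0.930602
N(−d₁) = 0.274195,  N(−d₂) = 0.433430
Put price V = K·e^{−rT}·N(−d₂) − S·N(−d₁) = 86.555071 − 64.647035 = 21.908035
ρ = −K·T·e^{−rT}·N(−d₂) = -104.627769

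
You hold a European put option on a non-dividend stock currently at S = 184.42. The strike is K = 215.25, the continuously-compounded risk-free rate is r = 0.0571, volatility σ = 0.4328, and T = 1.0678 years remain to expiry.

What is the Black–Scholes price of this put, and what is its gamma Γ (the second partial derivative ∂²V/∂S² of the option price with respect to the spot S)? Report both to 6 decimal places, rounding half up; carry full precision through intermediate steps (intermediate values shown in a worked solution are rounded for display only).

price = 44.016273
Γ = 0.004836

σ√T = 0.4328·√1.0678 = 0.447231
d₁ = (ln(S/K) + (r+σ²/2)T) / (σ√T) = (ln(184.42/215.25) + (0.0571+0.4328²/2)·1.0678) / 0.447231 = (-0.154584 + 0.160979) / 0.447231 = 0.014299
d₂ = d₁ − σ√T = 0.014299 − 0.447231 = -0.432932
e^{−rT} = e^{−0.0571·1.0678} = 0.940850
N(−d₁) = 0.494296,  N(−d₂) = 0.667468
Put price V = K·e^{−rT}·N(−d₂) − S·N(−d₁) = 135.174295 − 91.158022 = 44.016273
φ(d₁) = (1/√(2π))·e^{−d₁²/2} = 0.398901
Γ = φ(d₁) / (S·σ·√T) = 0.004836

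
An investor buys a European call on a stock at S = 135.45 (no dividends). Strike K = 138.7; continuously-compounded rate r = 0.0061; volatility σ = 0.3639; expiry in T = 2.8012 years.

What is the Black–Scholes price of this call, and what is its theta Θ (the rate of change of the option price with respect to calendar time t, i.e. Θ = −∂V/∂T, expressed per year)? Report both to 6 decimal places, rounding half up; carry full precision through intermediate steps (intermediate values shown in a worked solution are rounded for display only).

σ√T = 0.3639·√2.8012 = 0.609052
d₁ = (ln(S/K) + (r+σ²/2)T) / (σ√T) = (ln(135.45/138.7) + (0.0061+0.3639²/2)·2.8012) / 0.609052 = (-0.023711 + 0.202559) / 0.609052 = 0.293651
d₂ = d₁ − σ√T = 0.293651 − 0.609052 = -0.315401
e^{−rT} = e^{−0.0061·2.8012} = 0.983058
N(d₁) = 0.615488,  N(d₂) = 0.376229
Call price V = S·N(d₁) − K·e^{−rT}·N(d₂) = 83.367799 − 51.298825 = 32.068974
φ(d₁) = (1/√(2π))·e^{−d₁²/2} = 0.382107
Θ = −S·φ(d₁)·σ/(2√T) − r·K·e^{−rT}·N(d₂) = −5.626577 − 0.312923 = -5.939500

price = 32.068974
Θ = -5.939500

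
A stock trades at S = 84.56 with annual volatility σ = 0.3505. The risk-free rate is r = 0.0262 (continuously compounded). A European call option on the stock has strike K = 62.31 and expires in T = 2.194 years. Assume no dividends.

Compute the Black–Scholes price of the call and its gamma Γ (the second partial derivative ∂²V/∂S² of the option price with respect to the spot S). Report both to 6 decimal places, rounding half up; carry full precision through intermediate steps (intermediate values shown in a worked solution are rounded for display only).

σ√T = 0.3505·√2.194 = 0.519166
d₁ = (ln(S/K) + (r+σ²/2)T) / (σ√T) = (ln(84.56/62.31) + (0.0262+0.3505²/2)·2.194) / 0.519166 = (0.305339 + 0.192250) / 0.519166 = 0.958439
d₂ = d₁ − σ√T = 0.958439 − 0.519166 = 0.439273
e^{−rT} = e^{−0.0262·2.194} = 0.944138
N(d₁) = 0.831079,  N(d₂) = 0.669768
Call price V = S·N(d₁) − K·e^{−rT}·N(d₂) = 70.276060 − 39.401948 = 30.874112
φ(d₁) = (1/√(2π))·e^{−d₁²/2} = 0.252021
Γ = φ(d₁) / (S·σ·√T) = 0.005741

price = 30.874112
Γ = 0.005741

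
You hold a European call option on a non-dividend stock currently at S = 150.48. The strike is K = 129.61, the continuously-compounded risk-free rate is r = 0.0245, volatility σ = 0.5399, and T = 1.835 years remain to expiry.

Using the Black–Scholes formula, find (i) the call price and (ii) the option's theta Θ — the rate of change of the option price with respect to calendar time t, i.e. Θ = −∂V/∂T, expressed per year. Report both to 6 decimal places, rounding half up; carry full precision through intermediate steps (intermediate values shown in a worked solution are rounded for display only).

σ√T = 0.5399·√1.835 = 0.731360
d₁ = (ln(S/K) + (r+σ²/2)T) / (σ√T) = (ln(150.48/129.61) + (0.0245+0.5399²/2)·1.835) / 0.731360 = (0.149300 + 0.312401) / 0.731360 = 0.631292
d₂ = d₁ − σ√T = 0.631292 − 0.731360 = -0.100069
e^{−rT} = e^{−0.0245·1.835} = 0.956038
N(d₁) = 0.736075,  N(d₂) = 0.460145
Call price V = S·N(d₁) − K·e^{−rT}·N(d₂) = 110.764580 − 57.017526 = 53.747054
φ(d₁) = (1/√(2π))·e^{−d₁²/2} = 0.326867
Θ = −S·φ(d₁)·σ/(2√T) − r·K·e^{−rT}·N(d₂) = −9.801998 − 1.396929 = -11.198928

price = 53.747054
Θ = -11.198928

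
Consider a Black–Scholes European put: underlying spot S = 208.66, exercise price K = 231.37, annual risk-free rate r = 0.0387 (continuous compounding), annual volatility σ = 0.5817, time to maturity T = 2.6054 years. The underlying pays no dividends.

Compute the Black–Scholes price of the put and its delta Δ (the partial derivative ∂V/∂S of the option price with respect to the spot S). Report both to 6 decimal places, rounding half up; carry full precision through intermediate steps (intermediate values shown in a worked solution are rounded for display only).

price = 75.734895
Δ = -0.320313

σ√T = 0.5817·√2.6054 = 0.938937
d₁ = (ln(S/K) + (r+σ²/2)T) / (σ√T) = (ln(208.66/231.37) + (0.0387+0.5817²/2)·2.6054) / 0.938937 = (-0.103312 + 0.541630) / 0.938937 = 0.466824
d₂ = d₁ − σ√T = 0.466824 − 0.938937 = -0.472113
e^{−rT} = e^{−0.0387·2.6054} = 0.904088
N(−d₁) = 0.320313,  N(−d₂) = 0.681577
Put price V = K·e^{−rT}·N(−d₂) − S·N(−d₁) = 142.571403 − 66.836507 = 75.734895
Δ = −N(−d₁) = -0.320313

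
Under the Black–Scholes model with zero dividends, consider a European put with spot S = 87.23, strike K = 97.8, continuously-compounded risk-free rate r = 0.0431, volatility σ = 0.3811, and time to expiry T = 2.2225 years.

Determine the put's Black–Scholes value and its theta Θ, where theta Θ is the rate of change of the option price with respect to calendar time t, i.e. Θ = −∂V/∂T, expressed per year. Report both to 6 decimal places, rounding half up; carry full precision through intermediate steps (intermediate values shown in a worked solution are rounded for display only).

price = 20.520078
Θ = -1.918524

σ√T = 0.3811·√2.2225 = 0.568146
d₁ = (ln(S/K) + (r+σ²/2)T) / (σ√T) = (ln(87.23/97.8) + (0.0431+0.3811²/2)·2.2225) / 0.568146 = (-0.114376 + 0.257185) / 0.568146 = 0.251359
d₂ = d₁ − σ√T = 0.251359 − 0.568146 = -0.316787
e^{−rT} = e^{−0.0431·2.2225} = 0.908655
N(−d₁) = 0.400768,  N(−d₂) = 0.624297
Put price V = K·e^{−rT}·N(−d₂) − S·N(−d₁) = 55.479109 − 34.959031 = 20.520078
φ(d₁) = (1/√(2π))·e^{−d₁²/2} = 0.386536
Θ = −S·φ(d₁)·σ/(2√T) + r·K·e^{−rT}·N(−d₂) = −4.309674 + 2.391150 = -1.918524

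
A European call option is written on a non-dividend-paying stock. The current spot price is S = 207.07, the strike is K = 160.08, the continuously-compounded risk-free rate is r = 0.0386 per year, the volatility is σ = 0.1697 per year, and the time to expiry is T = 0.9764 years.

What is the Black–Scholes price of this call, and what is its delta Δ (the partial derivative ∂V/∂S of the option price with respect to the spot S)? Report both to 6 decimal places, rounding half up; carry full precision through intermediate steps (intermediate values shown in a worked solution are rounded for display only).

σ√T = 0.1697·√0.9764 = 0.167686
d₁ = (ln(S/K) + (r+σ²/2)T) / (σ√T) = (ln(207.07/160.08) + (0.0386+0.1697²/2)·0.9764) / 0.167686 = (0.257383 + 0.051748) / 0.167686 = 1.843519
d₂ = d₁ − σ√T = 1.843519 − 0.167686 = 1.675833
e^{−rT} = e^{−0.0386·0.9764} = 0.963012
N(d₁) = 0.967373,  N(d₂) = 0.953115
Call price V = S·N(d₁) − K·e^{−rT}·N(d₂) = 200.313995 − 146.931201 = 53.382795
Δ = N(d₁) = 0.967373

price = 53.382795
Δ = 0.967373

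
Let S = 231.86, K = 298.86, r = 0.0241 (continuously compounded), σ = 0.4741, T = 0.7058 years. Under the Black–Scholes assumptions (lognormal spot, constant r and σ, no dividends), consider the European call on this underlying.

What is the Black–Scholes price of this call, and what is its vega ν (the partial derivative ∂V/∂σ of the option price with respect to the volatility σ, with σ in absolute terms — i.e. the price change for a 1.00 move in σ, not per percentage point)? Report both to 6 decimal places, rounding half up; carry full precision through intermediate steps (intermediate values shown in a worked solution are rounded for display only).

price = 17.502270
ν = 71.865118

σ√T = 0.4741·√0.7058 = 0.398300
d₁ = (ln(S/K) + (r+σ²/2)T) / (σ√T) = (ln(231.86/298.86) + (0.0241+0.4741²/2)·0.7058) / 0.398300 = (-0.253841 + 0.096331) / 0.398300 = -0.395455
d₂ = d₁ − σ√T = -0.395455 − 0.398300 = -0.793756
e^{−rT} = e^{−0.0241·0.7058} = 0.983134
N(d₁) = 0.346253,  N(d₂) = 0.213669
Call price V = S·N(d₁) − K·e^{−rT}·N(d₂) = 80.282309 − 62.780039 = 17.502270
φ(d₁) = (1/√(2π))·e^{−d₁²/2} = 0.368936
ν = S·φ(d₁)·√T = 71.865118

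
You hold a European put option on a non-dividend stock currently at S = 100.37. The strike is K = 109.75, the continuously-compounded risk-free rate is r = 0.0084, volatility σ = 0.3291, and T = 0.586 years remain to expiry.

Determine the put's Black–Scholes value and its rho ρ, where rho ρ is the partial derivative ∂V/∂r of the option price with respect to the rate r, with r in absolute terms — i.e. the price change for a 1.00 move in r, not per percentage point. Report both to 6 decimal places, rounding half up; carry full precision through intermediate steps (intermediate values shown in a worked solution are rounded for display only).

price = 15.505483
ρ = -43.366191

σ√T = 0.3291·√0.586 = 0.251928
d₁ = (ln(S/K) + (r+σ²/2)T) / (σ√T) = (ln(100.37/109.75) + (0.0084+0.3291²/2)·0.586) / 0.251928 = (-0.089342 + 0.036656) / 0.251928 = -0.209129
d₂ = d₁ − σ√T = -0.209129 − 0.251928 = -0.461057
e^{−rT} = e^{−0.0084·0.586} = 0.995090
N(−d₁) = 0.582826,  N(−d₂) = 0.677621
Put price V = K·e^{−rT}·N(−d₂) − S·N(−d₁) = 74.003739 − 58.498256 = 15.505483
ρ = −K·T·e^{−rT}·N(−d₂) = -43.366191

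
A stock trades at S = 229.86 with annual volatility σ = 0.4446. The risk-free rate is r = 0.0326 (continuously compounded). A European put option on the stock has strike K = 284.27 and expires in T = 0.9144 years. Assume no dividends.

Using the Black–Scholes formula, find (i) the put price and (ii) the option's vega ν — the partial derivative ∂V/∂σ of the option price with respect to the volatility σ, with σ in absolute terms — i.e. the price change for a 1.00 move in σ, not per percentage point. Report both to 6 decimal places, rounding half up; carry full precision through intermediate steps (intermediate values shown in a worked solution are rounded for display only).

price = 69.400185
ν = 85.647224

σ√T = 0.4446·√0.9144 = 0.425145
d₁ = (ln(S/K) + (r+σ²/2)T) / (σ√T) = (ln(229.86/284.27) + (0.0326+0.4446²/2)·0.9144) / 0.425145 = (-0.212454 + 0.120184) / 0.425145 = -0.217032
d₂ = d₁ − σ√T = -0.217032 − 0.425145 = -0.642178
e^{−rT} = e^{−0.0326·0.9144} = 0.970630
N(−d₁) = 0.585908,  N(−d₂) = 0.739621
Put price V = K·e^{−rT}·N(−d₂) − S·N(−d₁) = 204.077089 − 134.676904 = 69.400185
φ(d₁) = (1/√(2π))·e^{−d₁²/2} = 0.389656
ν = S·φ(d₁)·√T = 85.647224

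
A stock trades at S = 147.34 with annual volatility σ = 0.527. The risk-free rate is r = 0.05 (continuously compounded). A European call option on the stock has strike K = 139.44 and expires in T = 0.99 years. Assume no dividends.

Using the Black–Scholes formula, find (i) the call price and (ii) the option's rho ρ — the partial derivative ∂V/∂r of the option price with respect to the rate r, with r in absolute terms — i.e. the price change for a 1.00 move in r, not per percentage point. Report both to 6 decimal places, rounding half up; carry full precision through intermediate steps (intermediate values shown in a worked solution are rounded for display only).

price = 36.836882
ρ = 62.406225

σ√T = 0.527·√0.99 = 0.524358
d₁ = (ln(S/K) + (r+σ²/2)T) / (σ√T) = (ln(147.34/139.44) + (0.05+0.527²/2)·0.99) / 0.524358 = (0.055108 + 0.186976) / 0.524358 = 0.461677
d₂ = d₁ − σ√T = 0.461677 − 0.524358 = -0.062681
e^{−rT} = e^{−0.05·0.99} = 0.951705
N(d₁) = 0.677844,  N(d₂) = 0.475010
Call price V = S·N(d₁) − K·e^{−rT}·N(d₂) = 99.873473 − 63.036591 = 36.836882
ρ = K·T·e^{−rT}·N(d₂) = 62.406225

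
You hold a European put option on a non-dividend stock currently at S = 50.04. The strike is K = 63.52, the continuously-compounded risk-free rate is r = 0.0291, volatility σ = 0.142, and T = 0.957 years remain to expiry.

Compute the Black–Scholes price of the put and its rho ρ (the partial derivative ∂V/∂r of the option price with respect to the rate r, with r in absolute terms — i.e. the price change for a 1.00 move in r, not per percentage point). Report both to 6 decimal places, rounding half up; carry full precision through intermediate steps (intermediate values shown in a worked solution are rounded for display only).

price = 11.952969
ρ = -55.787319

σ√T = 0.142·√0.957 = 0.138913
d₁ = (ln(S/K) + (r+σ²/2)T) / (σ√T) = (ln(50.04/63.52) + (0.0291+0.142²/2)·0.957) / 0.138913 = (-0.238532 + 0.037497) / 0.138913 = -1.447196
d₂ = d₁ − σ√T = -1.447196 − 0.138913 = -1.586109
e^{−rT} = e^{−0.0291·0.957} = 0.972536
N(−d₁) = 0.926079,  N(−d₂) = 0.943643
Put price V = K·e^{−rT}·N(−d₂) − S·N(−d₁) = 58.293959 − 46.340990 = 11.952969
ρ = −K·T·e^{−rT}·N(−d₂) = -55.787319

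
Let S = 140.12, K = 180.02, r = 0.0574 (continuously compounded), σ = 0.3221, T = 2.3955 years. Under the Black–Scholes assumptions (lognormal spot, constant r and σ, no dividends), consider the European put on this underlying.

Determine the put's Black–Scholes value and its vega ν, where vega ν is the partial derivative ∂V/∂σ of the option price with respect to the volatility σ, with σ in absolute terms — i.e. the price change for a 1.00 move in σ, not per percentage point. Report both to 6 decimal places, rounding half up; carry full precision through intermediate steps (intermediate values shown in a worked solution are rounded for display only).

price = 38.351478
ν = 86.496539

σ√T = 0.3221·√2.3955 = 0.498527
d₁ = (ln(S/K) + (r+σ²/2)T) / (σ√T) = (ln(140.12/180.02) + (0.0574+0.3221²/2)·2.3955) / 0.498527 = (-0.250569 + 0.261766) / 0.498527 = 0.022461
d₂ = d₁ − σ√T = 0.022461 − 0.498527 = -0.476066
e^{−rT} = e^{−0.0574·2.3955} = 0.871533
N(−d₁) = 0.491040,  N(−d₂) = 0.682986
Put price V = K·e^{−rT}·N(−d₂) − S·N(−d₁) = 107.155998 − 68.804520 = 38.351478
φ(d₁) = (1/√(2π))·e^{−d₁²/2} = 0.398842
ν = S·φ(d₁)·√T = 86.496539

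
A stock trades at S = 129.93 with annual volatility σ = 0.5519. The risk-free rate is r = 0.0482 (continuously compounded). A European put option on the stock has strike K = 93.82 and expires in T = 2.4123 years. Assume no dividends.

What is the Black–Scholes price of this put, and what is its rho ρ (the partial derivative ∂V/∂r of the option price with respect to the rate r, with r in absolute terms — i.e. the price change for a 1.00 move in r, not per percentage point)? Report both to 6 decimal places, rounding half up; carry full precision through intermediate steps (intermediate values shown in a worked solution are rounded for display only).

σ√T = 0.5519·√2.4123 = 0.857188
d₁ = (ln(S/K) + (r+σ²/2)T) / (σ√T) = (ln(129.93/93.82) + (0.0482+0.5519²/2)·2.4123) / 0.857188 = (0.325618 + 0.483658) / 0.857188 = 0.944106
d₂ = d₁ − σ√T = 0.944106 − 0.857188 = 0.086918
e^{−rT} = e^{−0.0482·2.4123} = 0.890232
N(−d₁) = 0.172558,  N(−d₂) = 0.465368
Put price V = K·e^{−rT}·N(−d₂) − S·N(−d₁) = 38.868305 − 22.420429 = 16.447876
ρ = −K·T·e^{−rT}·N(−d₂) = -93.762012

price = 16.447876
ρ = -93.762012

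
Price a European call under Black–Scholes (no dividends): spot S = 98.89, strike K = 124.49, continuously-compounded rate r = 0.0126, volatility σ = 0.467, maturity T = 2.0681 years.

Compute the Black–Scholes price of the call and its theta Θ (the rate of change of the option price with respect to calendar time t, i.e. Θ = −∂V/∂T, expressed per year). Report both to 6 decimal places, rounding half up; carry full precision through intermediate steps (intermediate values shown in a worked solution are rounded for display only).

price = 19.024350
Θ = -6.801522

σ√T = 0.467·√2.0681 = 0.671588
d₁ = (ln(S/K) + (r+σ²/2)T) / (σ√T) = (ln(98.89/124.49) + (0.0126+0.467²/2)·2.0681) / 0.671588 = (-0.230217 + 0.251573) / 0.671588 = 0.031799
d₂ = d₁ − σ√T = 0.031799 − 0.671588 = -0.639789
e^{−rT} = e^{−0.0126·2.0681} = 0.974279
N(d₁) = 0.512684,  N(d₂) = 0.261155
Call price V = S·N(d₁) − K·e^{−rT}·N(d₂) = 50.699298 − 31.674949 = 19.024350
φ(d₁) = (1/√(2π))·e^{−d₁²/2} = 0.398741
Θ = −S·φ(d₁)·σ/(2√T) − r·K·e^{−rT}·N(d₂) = −6.402417 − 0.399104 = -6.801522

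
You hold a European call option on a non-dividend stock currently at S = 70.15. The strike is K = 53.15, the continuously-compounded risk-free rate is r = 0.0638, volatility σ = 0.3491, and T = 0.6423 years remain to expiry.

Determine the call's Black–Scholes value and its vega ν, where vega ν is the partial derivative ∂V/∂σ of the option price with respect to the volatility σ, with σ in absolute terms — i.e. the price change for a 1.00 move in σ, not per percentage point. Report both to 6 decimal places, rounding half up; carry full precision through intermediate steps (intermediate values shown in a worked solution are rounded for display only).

price = 20.191140
ν = 9.908217

σ√T = 0.3491·√0.6423 = 0.279781
d₁ = (ln(S/K) + (r+σ²/2)T) / (σ√T) = (ln(70.15/53.15) + (0.0638+0.3491²/2)·0.6423) / 0.279781 = (0.277518 + 0.080118) / 0.279781 = 1.278267
d₂ = d₁ − σ√T = 1.278267 − 0.279781 = 0.998485
e^{−rT} = e^{−0.0638·0.6423} = 0.959850
N(d₁) = 0.899422,  N(d₂) = 0.840978
Call price V = S·N(d₁) − K·e^{−rT}·N(d₂) = 63.094475 − 42.903335 = 20.191140
φ(d₁) = (1/√(2π))·e^{−d₁²/2} = 0.176238
ν = S·φ(d₁)·√T = 9.908217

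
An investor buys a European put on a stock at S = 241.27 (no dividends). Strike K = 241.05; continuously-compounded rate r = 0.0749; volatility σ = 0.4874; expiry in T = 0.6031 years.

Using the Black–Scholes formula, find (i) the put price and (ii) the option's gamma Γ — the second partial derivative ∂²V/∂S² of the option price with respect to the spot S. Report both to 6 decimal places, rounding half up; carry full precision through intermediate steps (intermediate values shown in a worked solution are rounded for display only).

σ√T = 0.4874·√0.6031 = 0.378512
d₁ = (ln(S/K) + (r+σ²/2)T) / (σ√T) = (ln(241.27/241.05) + (0.0749+0.4874²/2)·0.6031) / 0.378512 = (0.000912 + 0.116808) / 0.378512 = 0.311008
d₂ = d₁ − σ√T = 0.311008 − 0.378512 = -0.067505
e^{−rT} = e^{−0.0749·0.6031} = 0.955833
N(−d₁) = 0.377897,  N(−d₂) = 0.526910
Put price V = K·e^{−rT}·N(−d₂) − S·N(−d₁) = 121.401932 − 91.175302 = 30.226630
φ(d₁) = (1/√(2π))·e^{−d₁²/2} = 0.380107
Γ = φ(d₁) / (S·σ·√T) = 0.004162

price = 30.226630
Γ = 0.004162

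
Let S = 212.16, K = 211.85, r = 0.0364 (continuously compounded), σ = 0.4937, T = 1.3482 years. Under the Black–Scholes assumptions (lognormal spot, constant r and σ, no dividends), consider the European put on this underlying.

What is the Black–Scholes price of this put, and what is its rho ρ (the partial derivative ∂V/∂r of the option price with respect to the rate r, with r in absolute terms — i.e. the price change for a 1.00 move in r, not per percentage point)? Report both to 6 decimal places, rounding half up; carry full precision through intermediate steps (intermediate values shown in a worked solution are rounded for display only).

σ√T = 0.4937·√1.3482 = 0.573245
d₁ = (ln(S/K) + (r+σ²/2)T) / (σ√T) = (ln(212.16/211.85) + (0.0364+0.4937²/2)·1.3482) / 0.573245 = (0.001462 + 0.213379) / 0.573245 = 0.374782
d₂ = d₁ − σ√T = 0.374782 − 0.573245 = -0.198464
e^{−rT} = e^{−0.0364·1.3482} = 0.952110
N(−d₁) = 0.353911,  N(−d₂) = 0.578659
Put price V = K·e^{−rT}·N(−d₂) − S·N(−d₁) = 116.718109 − 75.085860 = 41.632248
ρ = −K·T·e^{−rT}·N(−d₂) = -157.359354

price = 41.632248
ρ = -157.359354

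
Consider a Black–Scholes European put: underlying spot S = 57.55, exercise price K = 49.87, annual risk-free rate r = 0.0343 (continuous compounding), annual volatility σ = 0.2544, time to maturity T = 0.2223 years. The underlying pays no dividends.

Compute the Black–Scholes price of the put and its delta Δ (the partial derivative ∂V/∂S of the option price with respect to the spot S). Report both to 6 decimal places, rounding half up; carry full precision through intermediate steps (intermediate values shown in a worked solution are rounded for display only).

σ√T = 0.2544·√0.2223 = 0.119946
d₁ = (ln(S/K) + (r+σ²/2)T) / (σ√T) = (ln(57.55/49.87) + (0.0343+0.2544²/2)·0.2223) / 0.119946 = (0.143235 + 0.014818) / 0.119946 = 1.317698
d₂ = d₁ − σ√T = 1.317698 − 0.119946 = 1.197751
e^{−rT} = e^{−0.0343·0.2223} = 0.992404
N(−d₁) = 0.093802,  N(−d₂) = 0.115507
Put price V = K·e^{−rT}·N(−d₂) − S·N(−d₁) = 5.716574 − 5.398330 = 0.318245
Δ = −N(−d₁) = -0.093802

price = 0.318245
Δ = -0.093802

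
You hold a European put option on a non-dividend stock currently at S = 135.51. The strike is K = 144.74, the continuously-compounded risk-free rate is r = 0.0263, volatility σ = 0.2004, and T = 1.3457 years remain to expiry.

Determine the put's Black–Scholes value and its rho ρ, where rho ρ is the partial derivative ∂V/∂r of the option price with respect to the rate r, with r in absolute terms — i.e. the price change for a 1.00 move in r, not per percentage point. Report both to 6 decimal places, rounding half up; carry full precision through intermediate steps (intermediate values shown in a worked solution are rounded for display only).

σ√T = 0.2004·√1.3457 = 0.232473
d₁ = (ln(S/K) + (r+σ²/2)T) / (σ√T) = (ln(135.51/144.74) + (0.0263+0.2004²/2)·1.3457) / 0.232473 = (-0.065894 + 0.062414) / 0.232473 = -0.014969
d₂ = d₁ − σ√T = -0.014969 − 0.232473 = -0.247442
e^{−rT} = e^{−0.0263·1.3457} = 0.965227
N(−d₁) = 0.505972,  N(−d₂) = 0.597717
Put price V = K·e^{−rT}·N(−d₂) − S·N(−d₁) = 83.505204 − 68.564212 = 14.940992
ρ = −K·T·e^{−rT}·N(−d₂) = -112.372953

price = 14.940992
ρ = -112.372953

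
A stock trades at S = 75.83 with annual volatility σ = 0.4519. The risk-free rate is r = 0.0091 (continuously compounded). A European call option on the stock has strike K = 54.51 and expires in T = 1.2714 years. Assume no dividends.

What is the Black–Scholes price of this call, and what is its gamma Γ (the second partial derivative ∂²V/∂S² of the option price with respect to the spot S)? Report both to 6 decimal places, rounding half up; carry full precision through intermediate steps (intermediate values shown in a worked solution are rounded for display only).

σ√T = 0.4519·√1.2714 = 0.509546
d₁ = (ln(S/K) + (r+σ²/2)T) / (σ√T) = (ln(75.83/54.51) + (0.0091+0.4519²/2)·1.2714) / 0.509546 = (0.330110 + 0.141388) / 0.509546 = 0.925330
d₂ = d₁ − σ√T = 0.925330 − 0.509546 = 0.415784
e^{−rT} = e^{−0.0091·1.2714} = 0.988497
N(d₁) = 0.822603,  N(d₂) = 0.661216
Call price V = S·N(d₁) − K·e^{−rT}·N(d₂) = 62.377971 − 35.628274 = 26.749697
φ(d₁) = (1/√(2π))·e^{−d₁²/2} = 0.260005
Γ = φ(d₁) / (S·σ·√T) = 0.006729

price = 26.749697
Γ = 0.006729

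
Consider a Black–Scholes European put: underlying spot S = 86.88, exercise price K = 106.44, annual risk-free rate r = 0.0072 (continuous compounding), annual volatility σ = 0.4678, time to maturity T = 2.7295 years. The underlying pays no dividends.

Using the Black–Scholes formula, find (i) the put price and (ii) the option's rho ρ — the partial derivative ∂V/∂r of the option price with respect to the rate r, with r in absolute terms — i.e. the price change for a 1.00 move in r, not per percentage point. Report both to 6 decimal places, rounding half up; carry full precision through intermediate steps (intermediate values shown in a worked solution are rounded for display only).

σ√T = 0.4678·√2.7295 = 0.772862
d₁ = (ln(S/K) + (r+σ²/2)T) / (σ√T) = (ln(86.88/106.44) + (0.0072+0.4678²/2)·2.7295) / 0.772862 = (-0.203054 + 0.318310) / 0.772862 = 0.149129
d₂ = d₁ − σ√T = 0.149129 − 0.772862 = -0.623732
e^{−rT} = e^{−0.0072·2.7295} = 0.980539
N(−d₁) = 0.440726,  N(−d₂) = 0.733598
Put price V = K·e^{−rT}·N(−d₂) − S·N(−d₁) = 76.564640 − 38.290255 = 38.274386
ρ = −K·T·e^{−rT}·N(−d₂) = -208.983186

price = 38.274386
ρ = -208.983186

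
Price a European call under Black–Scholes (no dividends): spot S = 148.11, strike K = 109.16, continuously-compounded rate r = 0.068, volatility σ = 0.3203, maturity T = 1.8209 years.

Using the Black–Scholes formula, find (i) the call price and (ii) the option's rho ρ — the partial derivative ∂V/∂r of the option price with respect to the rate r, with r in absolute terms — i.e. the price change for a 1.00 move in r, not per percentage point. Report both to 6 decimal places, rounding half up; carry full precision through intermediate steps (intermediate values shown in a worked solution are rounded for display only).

σ√T = 0.3203·√1.8209 = 0.432215
d₁ = (ln(S/K) + (r+σ²/2)T) / (σ√T) = (ln(148.11/109.16) + (0.068+0.3203²/2)·1.8209) / 0.432215 = (0.305141 + 0.217226) / 0.432215 = 1.208580
d₂ = d₁ − σ√T = 1.208580 − 0.432215 = 0.776365
e^{−rT} = e^{−0.068·1.8209} = 0.883538
N(d₁) = 0.886588,  N(d₂) = 0.781233
Call price V = S·N(d₁) − K·e^{−rT}·N(d₂) = 131.312539 − 75.347597 = 55.964942
ρ = K·T·e^{−rT}·N(d₂) = 137.200439

price = 55.964942
ρ = 137.200439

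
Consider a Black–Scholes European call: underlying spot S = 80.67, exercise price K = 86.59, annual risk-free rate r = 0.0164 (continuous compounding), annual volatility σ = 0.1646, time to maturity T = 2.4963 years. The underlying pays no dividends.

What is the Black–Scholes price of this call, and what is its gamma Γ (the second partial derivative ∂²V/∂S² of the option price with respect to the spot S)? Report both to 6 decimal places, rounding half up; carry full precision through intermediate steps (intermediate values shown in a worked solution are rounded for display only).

price = 7.304765
Γ = 0.019014

σ√T = 0.1646·√2.4963 = 0.260063
d₁ = (ln(S/K) + (r+σ²/2)T) / (σ√T) = (ln(80.67/86.59) + (0.0164+0.1646²/2)·2.4963) / 0.260063 = (-0.070818 + 0.074756) / 0.260063 = 0.015143
d₂ = d₁ − σ√T = 0.015143 − 0.260063 = -0.244920
e^{−rT} = e^{−0.0164·2.4963} = 0.959887
N(d₁) = 0.506041,  N(d₂) = 0.403259
Call price V = S·N(d₁) − K·e^{−rT}·N(d₂) = 40.822316 − 33.517551 = 7.304765
φ(d₁) = (1/√(2π))·e^{−d₁²/2} = 0.398897
Γ = φ(d₁) / (S·σ·√T) = 0.019014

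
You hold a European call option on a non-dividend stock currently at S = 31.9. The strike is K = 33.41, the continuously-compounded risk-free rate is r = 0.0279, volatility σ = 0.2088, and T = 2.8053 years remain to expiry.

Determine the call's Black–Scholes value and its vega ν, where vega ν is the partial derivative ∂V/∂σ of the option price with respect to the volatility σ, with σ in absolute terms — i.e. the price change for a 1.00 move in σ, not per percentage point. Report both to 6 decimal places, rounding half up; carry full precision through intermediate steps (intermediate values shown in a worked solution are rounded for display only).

price = 4.878954
ν = 20.572068

σ√T = 0.2088·√2.8053 = 0.349720
d₁ = (ln(S/K) + (r+σ²/2)T) / (σ√T) = (ln(31.9/33.41) + (0.0279+0.2088²/2)·2.8053) / 0.349720 = (-0.046249 + 0.139420) / 0.349720 = 0.266415
d₂ = d₁ − σ√T = 0.266415 − 0.349720 = -0.083305
e^{−rT} = e^{−0.0279·2.8053} = 0.924717
N(d₁) = 0.605040,  N(d₂) = 0.466805
Call price V = S·N(d₁) − K·e^{−rT}·N(d₂) = 19.300782 − 14.421828 = 4.878954
φ(d₁) = (1/√(2π))·e^{−d₁²/2} = 0.385033
ν = S·φ(d₁)·√T = 20.572068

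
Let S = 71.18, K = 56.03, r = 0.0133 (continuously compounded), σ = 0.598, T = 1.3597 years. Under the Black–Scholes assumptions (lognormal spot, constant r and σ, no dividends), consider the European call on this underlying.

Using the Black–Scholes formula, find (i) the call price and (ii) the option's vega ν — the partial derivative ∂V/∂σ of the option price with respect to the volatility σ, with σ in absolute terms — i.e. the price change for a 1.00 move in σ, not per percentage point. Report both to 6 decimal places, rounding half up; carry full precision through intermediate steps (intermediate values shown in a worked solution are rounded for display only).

σ√T = 0.598·√1.3597 = 0.697305
d₁ = (ln(S/K) + (r+σ²/2)T) / (σ√T) = (ln(71.18/56.03) + (0.0133+0.598²/2)·1.3597) / 0.697305 = (0.239325 + 0.261201) / 0.697305 = 0.717800
d₂ = d₁ − σ√T = 0.717800 − 0.697305 = 0.020495
e^{−rT} = e^{−0.0133·1.3597} = 0.982079
N(d₁) = 0.763560,  N(d₂) = 0.508176
Call price V = S·N(d₁) − K·e^{−rT}·N(d₂) = 54.350186 − 27.962816 = 26.387370
φ(d₁) = (1/√(2π))·e^{−d₁²/2} = 0.308338
ν = S·φ(d₁)·√T = 25.592177

price = 26.387370
ν = 25.592177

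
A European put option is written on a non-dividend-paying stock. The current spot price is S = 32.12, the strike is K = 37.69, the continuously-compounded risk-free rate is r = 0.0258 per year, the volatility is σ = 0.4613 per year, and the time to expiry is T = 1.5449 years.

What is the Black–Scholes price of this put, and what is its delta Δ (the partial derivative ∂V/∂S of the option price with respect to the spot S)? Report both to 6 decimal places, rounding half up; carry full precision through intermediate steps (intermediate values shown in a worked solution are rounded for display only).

σ√T = 0.4613·√1.5449 = 0.573368
d₁ = (ln(S/K) + (r+σ²/2)T) / (σ√T) = (ln(32.12/37.69) + (0.0258+0.4613²/2)·1.5449) / 0.573368 = (-0.159916 + 0.204234) / 0.573368 = 0.077294
d₂ = d₁ − σ√T = 0.077294 − 0.573368 = -0.496074
e^{−rT} = e^{−0.0258·1.5449} = 0.960925
N(−d₁) = 0.469195,  N(−d₂) = 0.690079
Put price V = K·e^{−rT}·N(−d₂) − S·N(−d₁) = 24.992781 − 15.070535 = 9.922247
Δ = −N(−d₁) = -0.469195

price = 9.922247
Δ = -0.469195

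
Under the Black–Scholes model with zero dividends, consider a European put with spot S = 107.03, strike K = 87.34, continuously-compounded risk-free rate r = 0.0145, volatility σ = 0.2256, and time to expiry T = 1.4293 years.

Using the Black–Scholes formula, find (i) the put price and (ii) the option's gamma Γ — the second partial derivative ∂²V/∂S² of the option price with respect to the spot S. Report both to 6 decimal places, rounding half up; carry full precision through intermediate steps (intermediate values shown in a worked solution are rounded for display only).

price = 2.922555
Γ = 0.008672

σ√T = 0.2256·√1.4293 = 0.269712
d₁ = (ln(S/K) + (r+σ²/2)T) / (σ√T) = (ln(107.03/87.34) + (0.0145+0.2256²/2)·1.4293) / 0.269712 = (0.203301 + 0.057097) / 0.269712 = 0.965465
d₂ = d₁ − σ√T = 0.965465 − 0.269712 = 0.695753
e^{−rT} = e^{−0.0145·1.4293} = 0.979488
N(−d₁) = 0.167156,  N(−d₂) = 0.243292
Put price V = K·e^{−rT}·N(−d₂) − S·N(−d₁) = 20.813256 − 17.890701 = 2.922555
φ(d₁) = (1/√(2π))·e^{−d₁²/2} = 0.250324
Γ = φ(d₁) / (S·σ·√T) = 0.008672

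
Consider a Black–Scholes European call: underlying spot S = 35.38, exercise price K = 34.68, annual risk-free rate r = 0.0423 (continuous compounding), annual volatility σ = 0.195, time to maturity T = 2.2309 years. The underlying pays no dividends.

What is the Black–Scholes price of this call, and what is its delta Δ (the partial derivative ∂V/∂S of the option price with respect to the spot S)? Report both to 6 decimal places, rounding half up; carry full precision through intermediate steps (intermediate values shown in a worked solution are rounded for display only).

price = 6.079049
Δ = 0.704794

σ√T = 0.195·√2.2309 = 0.291256
d₁ = (ln(S/K) + (r+σ²/2)T) / (σ√T) = (ln(35.38/34.68) + (0.0423+0.195²/2)·2.2309) / 0.291256 = (0.019984 + 0.136782) / 0.291256 = 0.538240
d₂ = d₁ − σ√T = 0.538240 − 0.291256 = 0.246984
e^{−rT} = e^{−0.0423·2.2309} = 0.909949
N(d₁) = 0.704794,  N(d₂) = 0.597540
Call price V = S·N(d₁) − K·e^{−rT}·N(d₂) = 24.935625 − 18.856576 = 6.079049
Δ = N(d₁) = 0.704794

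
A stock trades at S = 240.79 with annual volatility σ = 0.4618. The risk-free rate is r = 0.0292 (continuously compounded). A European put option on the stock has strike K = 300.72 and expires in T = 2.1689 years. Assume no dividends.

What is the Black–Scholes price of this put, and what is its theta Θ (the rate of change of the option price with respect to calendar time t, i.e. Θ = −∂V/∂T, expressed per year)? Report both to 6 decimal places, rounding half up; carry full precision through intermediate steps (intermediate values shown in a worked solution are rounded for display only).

price = 92.166982
Θ = -9.067000

σ√T = 0.4618·√2.1689 = 0.680101
d₁ = (ln(S/K) + (r+σ²/2)T) / (σ√T) = (ln(240.79/300.72) + (0.0292+0.4618²/2)·2.1689) / 0.680101 = (-0.222254 + 0.294601) / 0.680101 = 0.106376
d₂ = d₁ − σ√T = 0.106376 − 0.680101 = -0.573725
e^{−rT} = e^{−0.0292·2.1689} = 0.938632
N(−d₁) = 0.457642,  N(−d₂) = 0.716923
Put price V = K·e^{−rT}·N(−d₂) − S·N(−d₁) = 202.362606 − 110.195624 = 92.166982
φ(d₁) = (1/√(2π))·e^{−d₁²/2} = 0.396691
Θ = −S·φ(d₁)·σ/(2√T) + r·K·e^{−rT}·N(−d₂) = −14.975988 + 5.908988 = -9.067000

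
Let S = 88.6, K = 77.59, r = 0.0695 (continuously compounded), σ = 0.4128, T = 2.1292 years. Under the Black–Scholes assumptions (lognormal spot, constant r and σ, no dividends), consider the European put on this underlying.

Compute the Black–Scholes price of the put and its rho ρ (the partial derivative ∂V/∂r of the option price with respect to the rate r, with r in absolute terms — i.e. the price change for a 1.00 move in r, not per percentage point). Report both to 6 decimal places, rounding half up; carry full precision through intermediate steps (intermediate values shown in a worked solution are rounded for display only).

price = 9.454410
ρ = -61.915606

σ√T = 0.4128·√2.1292 = 0.602349
d₁ = (ln(S/K) + (r+σ²/2)T) / (σ√T) = (ln(88.6/77.59) + (0.0695+0.4128²/2)·2.1292) / 0.602349 = (0.132693 + 0.329391) / 0.602349 = 0.767138
d₂ = d₁ − σ√T = 0.767138 − 0.602349 = 0.164790
e^{−rT} = e^{−0.0695·2.1292} = 0.862449
N(−d₁) = 0.221500,  N(−d₂) = 0.434555
Put price V = K·e^{−rT}·N(−d₂) − S·N(−d₁) = 29.079281 − 19.624871 = 9.454410
ρ = −K·T·e^{−rT}·N(−d₂) = -61.915606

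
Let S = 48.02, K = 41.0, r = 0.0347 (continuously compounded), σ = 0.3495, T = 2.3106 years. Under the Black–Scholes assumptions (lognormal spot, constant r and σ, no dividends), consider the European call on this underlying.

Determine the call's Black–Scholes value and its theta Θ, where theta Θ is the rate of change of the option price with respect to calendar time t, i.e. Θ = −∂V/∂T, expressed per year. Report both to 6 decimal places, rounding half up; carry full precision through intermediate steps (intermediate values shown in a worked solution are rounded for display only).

σ√T = 0.3495·√2.3106 = 0.531263
d₁ = (ln(S/K) + (r+σ²/2)T) / (σ√T) = (ln(48.02/41.0) + (0.0347+0.3495²/2)·2.3106) / 0.531263 = (0.158046 + 0.221298) / 0.531263 = 0.714041
d₂ = d₁ − σ√T = 0.714041 − 0.531263 = 0.182778
e^{−rT} = e^{−0.0347·2.3106} = 0.922952
N(d₁) = 0.762399,  N(d₂) = 0.572514
Call price V = S·N(d₁) − K·e^{−rT}·N(d₂) = 36.610403 − 21.664521 = 14.945882
φ(d₁) = (1/√(2π))·e^{−d₁²/2} = 0.309169
Θ = −S·φ(d₁)·σ/(2√T) − r·K·e^{−rT}·N(d₂) = −1.706764 − 0.751759 = -2.458523

price = 14.945882
Θ = -2.458523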